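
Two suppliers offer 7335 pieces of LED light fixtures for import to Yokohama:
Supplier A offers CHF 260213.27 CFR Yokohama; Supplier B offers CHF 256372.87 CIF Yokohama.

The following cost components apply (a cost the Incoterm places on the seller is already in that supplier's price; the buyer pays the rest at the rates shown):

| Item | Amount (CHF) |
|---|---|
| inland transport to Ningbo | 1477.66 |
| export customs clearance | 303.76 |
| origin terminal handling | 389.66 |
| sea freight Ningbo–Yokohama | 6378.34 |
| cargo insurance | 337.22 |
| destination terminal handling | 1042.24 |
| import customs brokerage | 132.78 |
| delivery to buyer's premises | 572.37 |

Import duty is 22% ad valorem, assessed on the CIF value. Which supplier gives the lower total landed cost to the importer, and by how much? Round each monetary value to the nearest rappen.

Supplier A (CFR):
CIF value = CFR price + insurance = 260213.27 + 337.22 = 260550.49
Import duty = 260550.49 × 22% = 57321.11
Buyer bears (A): 337.22 + 1042.24 + 132.78 + 572.37 = 2084.61
Landed cost (A) = invoice 260213.27 + 2084.61 + duty 57321.11 = 319618.99
Supplier B (CIF):
The CIF price already equals the CIF value: 256372.87
Import duty = 256372.87 × 22% = 56402.03
Buyer bears (B): 1042.24 + 132.78 + 572.37 = 1747.39
Landed cost (B) = invoice 256372.87 + 1747.39 + duty 56402.03 = 314522.29
Difference = |319618.99 − 314522.29| = 5096.70

Supplier B is cheaper by CHF 5096.70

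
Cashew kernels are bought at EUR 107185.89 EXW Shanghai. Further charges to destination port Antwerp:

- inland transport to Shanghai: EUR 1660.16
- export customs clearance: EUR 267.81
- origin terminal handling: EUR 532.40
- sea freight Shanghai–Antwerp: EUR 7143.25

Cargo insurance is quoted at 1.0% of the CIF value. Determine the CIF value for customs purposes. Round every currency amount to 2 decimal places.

Let C be the CIF value. C = EXW price + pre-shipment costs + freight + 1.0% × C
C − 1.0% × C = 107185.89 + 1660.16 + 267.81 + 532.40 + 7143.25
0.99 × C = 116789.51
C = 116789.51 / 0.99 = 117969.20
Insurance premium = 1.0% × 117969.20 = 1179.69

CIF value: EUR 117969.20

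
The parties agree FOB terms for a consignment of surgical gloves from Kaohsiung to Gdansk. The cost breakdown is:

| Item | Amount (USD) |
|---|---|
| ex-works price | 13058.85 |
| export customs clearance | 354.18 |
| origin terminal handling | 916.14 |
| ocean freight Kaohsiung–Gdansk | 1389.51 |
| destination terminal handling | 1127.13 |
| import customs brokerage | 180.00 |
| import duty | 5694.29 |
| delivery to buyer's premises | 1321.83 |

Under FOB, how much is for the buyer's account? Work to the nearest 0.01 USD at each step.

Buyer's account: USD 9712.76

FOB: the seller bears costs until goods are on board at the origin port; the buyer bears freight, insurance and all costs thereafter.
Seller's account: goods 13058.85 + export clearance 354.18 + origin terminal 916.14 = 14329.17
Buyer's account: freight 1389.51 + destination terminal 1127.13 + brokerage 180.00 + duty 5694.29 + delivery 1321.83 = 9712.76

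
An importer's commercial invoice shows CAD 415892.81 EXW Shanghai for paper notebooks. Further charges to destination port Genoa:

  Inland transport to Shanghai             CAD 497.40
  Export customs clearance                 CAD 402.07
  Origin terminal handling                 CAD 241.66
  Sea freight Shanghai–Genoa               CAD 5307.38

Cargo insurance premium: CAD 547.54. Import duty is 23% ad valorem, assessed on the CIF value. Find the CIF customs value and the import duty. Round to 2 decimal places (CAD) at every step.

CIF value: CAD 422888.86; import duty: CAD 97264.44

CIF = EXW price + pre-shipment costs + freight + insurance
CIF = 415892.81 + 497.40 + 402.07 + 241.66 + 5307.38 + 547.54 = 422888.86
Import duty = 422888.86 × 23% = 97264.44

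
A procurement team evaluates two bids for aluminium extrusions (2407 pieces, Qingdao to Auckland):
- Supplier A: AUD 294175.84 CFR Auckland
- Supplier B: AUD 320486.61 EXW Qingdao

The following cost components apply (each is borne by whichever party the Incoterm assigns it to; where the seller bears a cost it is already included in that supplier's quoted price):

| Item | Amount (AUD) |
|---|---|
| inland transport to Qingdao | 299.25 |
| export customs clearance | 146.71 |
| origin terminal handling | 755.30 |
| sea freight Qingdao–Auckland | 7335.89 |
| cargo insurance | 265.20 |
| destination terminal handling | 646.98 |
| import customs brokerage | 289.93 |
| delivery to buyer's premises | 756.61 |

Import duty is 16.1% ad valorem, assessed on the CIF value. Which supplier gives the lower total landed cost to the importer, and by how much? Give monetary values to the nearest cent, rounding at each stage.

Supplier A is cheaper by AUD 40458.43

Supplier A (CFR):
CIF value = CFR price + insurance = 294175.84 + 265.20 = 294441.04
Import duty = 294441.04 × 16.1% = 47405.01
Buyer bears (A): 265.20 + 646.98 + 289.93 + 756.61 = 1958.72
Landed cost (A) = invoice 294175.84 + 1958.72 + duty 47405.01 = 343539.57
Supplier B (EXW):
CIF value = EXW price + inland to port + export clearance + origin terminal + freight + insurance = 320486.61 + 299.25 + 146.71 + 755.30 + 7335.89 + 265.20 = 329288.96
Import duty = 329288.96 × 16.1% = 53015.52
Buyer bears (B): 299.25 + 146.71 + 755.30 + 7335.89 + 265.20 + 646.98 + 289.93 + 756.61 = 10495.87
Landed cost (B) = invoice 320486.61 + 10495.87 + duty 53015.52 = 383998.00
Difference = |343539.57 − 383998.00| = 40458.43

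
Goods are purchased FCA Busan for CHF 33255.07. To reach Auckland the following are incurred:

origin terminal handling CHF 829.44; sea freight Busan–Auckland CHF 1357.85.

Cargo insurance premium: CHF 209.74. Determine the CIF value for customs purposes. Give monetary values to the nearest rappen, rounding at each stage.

CIF value: CHF 35652.10

CIF = FCA price + pre-shipment costs + freight + insurance
CIF = 33255.07 + 829.44 + 1357.85 + 209.74 = 35652.10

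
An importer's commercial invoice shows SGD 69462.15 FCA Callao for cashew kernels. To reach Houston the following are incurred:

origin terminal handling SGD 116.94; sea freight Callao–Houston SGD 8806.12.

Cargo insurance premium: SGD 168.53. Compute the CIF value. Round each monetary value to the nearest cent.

CIF = FCA price + pre-shipment costs + freight + insurance
CIF = 69462.15 + 116.94 + 8806.12 + 168.53 = 78553.74

CIF value: SGD 78553.74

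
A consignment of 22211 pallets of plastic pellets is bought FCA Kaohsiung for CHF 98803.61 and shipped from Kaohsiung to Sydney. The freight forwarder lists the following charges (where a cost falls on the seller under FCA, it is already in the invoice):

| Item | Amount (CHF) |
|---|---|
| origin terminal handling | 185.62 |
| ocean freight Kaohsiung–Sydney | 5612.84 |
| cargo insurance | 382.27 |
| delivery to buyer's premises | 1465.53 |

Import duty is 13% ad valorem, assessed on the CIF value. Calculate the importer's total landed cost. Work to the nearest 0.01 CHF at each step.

Total landed cost: CHF 120097.83

FCA: the seller delivers export-cleared goods to the carrier; the buyer bears costs from that point.
CIF value = FCA price + origin terminal + freight + insurance = 98803.61 + 185.62 + 5612.84 + 382.27 = 104984.34
Import duty = 104984.34 × 13% = 13647.96
Buyer bears: origin terminal 185.62 + freight 5612.84 + insurance 382.27 + delivery 1465.53 + duty 13647.96 = 21294.22
Landed cost = invoice 98803.61 + 21294.22 = 120097.83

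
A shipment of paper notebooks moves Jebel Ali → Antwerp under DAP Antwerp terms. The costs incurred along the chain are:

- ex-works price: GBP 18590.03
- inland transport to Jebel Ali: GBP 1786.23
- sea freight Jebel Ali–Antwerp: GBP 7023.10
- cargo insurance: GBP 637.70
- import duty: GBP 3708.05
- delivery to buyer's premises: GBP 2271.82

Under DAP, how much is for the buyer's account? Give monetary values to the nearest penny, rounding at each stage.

Buyer's account: GBP 3708.05

DAP: the seller bears all costs to the named destination except import duty and clearance.
Seller's account: goods 18590.03 + inland to port 1786.23 + freight 7023.10 + insurance 637.70 + delivery 2271.82 = 30308.88
Buyer's account: duty 3708.05 = 3708.05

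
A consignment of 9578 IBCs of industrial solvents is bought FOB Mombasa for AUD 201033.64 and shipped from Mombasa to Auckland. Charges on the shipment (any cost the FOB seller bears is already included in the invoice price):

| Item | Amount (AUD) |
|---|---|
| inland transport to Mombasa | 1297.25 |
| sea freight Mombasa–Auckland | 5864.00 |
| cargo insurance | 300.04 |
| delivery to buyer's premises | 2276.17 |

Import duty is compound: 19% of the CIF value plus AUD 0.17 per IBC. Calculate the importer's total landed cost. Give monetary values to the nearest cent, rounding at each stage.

Total landed cost: AUD 250469.67

FOB: the seller bears costs until goods are on board at the origin port; the buyer bears freight, insurance and all costs thereafter.
Already in the invoice (seller's account under FOB): inland to port — exclude.
CIF value = FOB price + freight + insurance = 201033.64 + 5864.00 + 300.04 = 207197.68
Ad valorem component: 207197.68 × 19% = 39367.56
Specific component: 9578 × 0.17 = 1628.26
Import duty = 39367.56 + 1628.26 = 40995.82
Buyer bears: freight 5864.00 + insurance 300.04 + delivery 2276.17 + duty 40995.82 = 49436.03
Landed cost = invoice 201033.64 + 49436.03 = 250469.67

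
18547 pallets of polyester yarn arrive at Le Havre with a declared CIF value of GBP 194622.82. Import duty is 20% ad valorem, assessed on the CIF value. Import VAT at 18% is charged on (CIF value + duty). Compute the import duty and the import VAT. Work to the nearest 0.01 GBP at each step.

Import duty = 194622.82 × 20% = 38924.56
VAT base = CIF + duty = 194622.82 + 38924.56 = 233547.38
Import VAT = 233547.38 × 18% = 42038.53

Import duty: GBP 38924.56; import VAT: GBP 42038.53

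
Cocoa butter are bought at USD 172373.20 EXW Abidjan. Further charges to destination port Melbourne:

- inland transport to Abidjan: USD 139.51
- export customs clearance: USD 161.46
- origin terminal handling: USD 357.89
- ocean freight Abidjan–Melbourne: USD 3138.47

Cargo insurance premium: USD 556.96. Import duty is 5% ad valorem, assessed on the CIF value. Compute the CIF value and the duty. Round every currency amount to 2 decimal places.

CIF value: USD 176727.49; import duty: USD 8836.37

CIF = EXW price + pre-shipment costs + freight + insurance
CIF = 172373.20 + 139.51 + 161.46 + 357.89 + 3138.47 + 556.96 = 176727.49
Import duty = 176727.49 × 5% = 8836.37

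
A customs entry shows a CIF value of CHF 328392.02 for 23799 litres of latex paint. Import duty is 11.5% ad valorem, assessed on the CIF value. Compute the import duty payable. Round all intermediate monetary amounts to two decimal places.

Import duty = 328392.02 × 11.5% = 37765.08

Import duty: CHF 37765.08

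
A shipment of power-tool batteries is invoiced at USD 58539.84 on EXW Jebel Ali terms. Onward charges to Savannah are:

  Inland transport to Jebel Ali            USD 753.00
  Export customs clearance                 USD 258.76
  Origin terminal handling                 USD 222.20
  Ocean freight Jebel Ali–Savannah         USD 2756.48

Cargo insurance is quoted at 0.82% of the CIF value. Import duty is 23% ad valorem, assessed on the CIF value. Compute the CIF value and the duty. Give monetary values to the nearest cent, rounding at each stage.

Let C be the CIF value. C = EXW price + pre-shipment costs + freight + 0.82% × C
C − 0.82% × C = 58539.84 + 753.00 + 258.76 + 222.20 + 2756.48
0.9918 × C = 62530.28
C = 62530.28 / 0.9918 = 63047.27
Insurance premium = 0.82% × 63047.27 = 516.99
Import duty = 63047.27 × 23% = 14500.87

CIF value: USD 63047.27; import duty: USD 14500.87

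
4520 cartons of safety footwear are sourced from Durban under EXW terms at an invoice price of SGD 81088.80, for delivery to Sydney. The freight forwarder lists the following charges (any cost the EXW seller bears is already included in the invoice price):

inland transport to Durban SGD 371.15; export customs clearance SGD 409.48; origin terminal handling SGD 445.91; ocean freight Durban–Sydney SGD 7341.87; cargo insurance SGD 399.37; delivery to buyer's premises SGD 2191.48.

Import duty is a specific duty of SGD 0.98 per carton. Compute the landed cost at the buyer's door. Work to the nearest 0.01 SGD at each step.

EXW: the seller makes goods available at their premises; the buyer bears all onward costs.
CIF value = EXW price + inland to port + export clearance + origin terminal + freight + insurance = 81088.80 + 371.15 + 409.48 + 445.91 + 7341.87 + 399.37 = 90056.58
Import duty = 4520 × 0.98 = 4429.60
Buyer bears: inland to port 371.15 + export clearance 409.48 + origin terminal 445.91 + freight 7341.87 + insurance 399.37 + delivery 2191.48 + duty 4429.60 = 15588.86
Landed cost = invoice 81088.80 + 15588.86 = 96677.66

Total landed cost: SGD 96677.66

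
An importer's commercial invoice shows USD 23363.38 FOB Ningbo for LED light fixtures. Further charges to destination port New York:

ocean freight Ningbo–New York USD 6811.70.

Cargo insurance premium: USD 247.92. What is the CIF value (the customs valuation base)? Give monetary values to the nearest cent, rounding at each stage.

CIF value: USD 30423.00

CIF = FOB price + freight + insurance
CIF = 23363.38 + 6811.70 + 247.92 = 30423.00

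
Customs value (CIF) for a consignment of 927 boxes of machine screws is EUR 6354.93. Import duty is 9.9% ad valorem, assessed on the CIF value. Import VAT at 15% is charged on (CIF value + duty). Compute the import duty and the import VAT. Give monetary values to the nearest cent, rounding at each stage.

Import duty = 6354.93 × 9.9% = 629.14
VAT base = CIF + duty = 6354.93 + 629.14 = 6984.07
Import VAT = 6984.07 × 15% = 1047.61

Import duty: EUR 629.14; import VAT: EUR 1047.61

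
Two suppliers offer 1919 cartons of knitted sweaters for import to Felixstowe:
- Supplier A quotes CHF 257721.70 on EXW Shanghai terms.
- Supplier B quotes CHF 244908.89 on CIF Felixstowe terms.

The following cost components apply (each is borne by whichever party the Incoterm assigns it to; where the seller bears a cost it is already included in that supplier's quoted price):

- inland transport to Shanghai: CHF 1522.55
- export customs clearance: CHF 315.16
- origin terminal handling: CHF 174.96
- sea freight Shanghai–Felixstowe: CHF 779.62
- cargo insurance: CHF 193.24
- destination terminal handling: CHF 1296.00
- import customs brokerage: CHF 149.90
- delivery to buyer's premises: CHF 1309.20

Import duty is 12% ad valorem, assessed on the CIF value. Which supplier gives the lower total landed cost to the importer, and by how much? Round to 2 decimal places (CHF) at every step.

Supplier B is cheaper by CHF 17694.14

Supplier A (EXW):
CIF value = EXW price + inland to port + export clearance + origin terminal + freight + insurance = 257721.70 + 1522.55 + 315.16 + 174.96 + 779.62 + 193.24 = 260707.23
Import duty = 260707.23 × 12% = 31284.87
Buyer bears (A): 1522.55 + 315.16 + 174.96 + 779.62 + 193.24 + 1296.00 + 149.90 + 1309.20 = 5740.63
Landed cost (A) = invoice 257721.70 + 5740.63 + duty 31284.87 = 294747.20
Supplier B (CIF):
The CIF price already equals the CIF value: 244908.89
Import duty = 244908.89 × 12% = 29389.07
Buyer bears (B): 1296.00 + 149.90 + 1309.20 = 2755.10
Landed cost (B) = invoice 244908.89 + 2755.10 + duty 29389.07 = 277053.06
Difference = |294747.20 − 277053.06| = 17694.14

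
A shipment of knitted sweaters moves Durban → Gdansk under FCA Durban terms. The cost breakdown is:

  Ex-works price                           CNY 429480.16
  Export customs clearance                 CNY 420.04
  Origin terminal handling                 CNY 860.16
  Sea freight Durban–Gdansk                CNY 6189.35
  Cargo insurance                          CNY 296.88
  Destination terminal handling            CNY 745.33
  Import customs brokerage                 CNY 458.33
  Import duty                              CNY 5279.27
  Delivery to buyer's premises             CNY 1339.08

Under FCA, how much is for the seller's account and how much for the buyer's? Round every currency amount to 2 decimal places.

Seller: CNY 429900.20; buyer: CNY 15168.40

FCA: the seller delivers export-cleared goods to the carrier; the buyer bears costs from that point.
Seller's account: goods 429480.16 + export clearance 420.04 = 429900.20
Buyer's account: origin terminal 860.16 + freight 6189.35 + insurance 296.88 + destination terminal 745.33 + brokerage 458.33 + duty 5279.27 + delivery 1339.08 = 15168.40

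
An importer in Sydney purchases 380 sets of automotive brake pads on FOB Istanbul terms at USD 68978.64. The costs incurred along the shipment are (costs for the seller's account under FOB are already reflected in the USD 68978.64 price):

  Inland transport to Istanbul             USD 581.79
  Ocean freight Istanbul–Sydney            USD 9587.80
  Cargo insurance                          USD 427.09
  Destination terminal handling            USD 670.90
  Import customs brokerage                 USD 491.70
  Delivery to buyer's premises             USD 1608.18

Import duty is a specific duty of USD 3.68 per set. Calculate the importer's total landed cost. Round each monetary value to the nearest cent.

FOB: the seller bears costs until goods are on board at the origin port; the buyer bears freight, insurance and all costs thereafter.
Already in the invoice (seller's account under FOB): inland to port — exclude.
CIF value = FOB price + freight + insurance = 68978.64 + 9587.80 + 427.09 = 78993.53
Import duty = 380 × 3.68 = 1398.40
Buyer bears: freight 9587.80 + insurance 427.09 + destination terminal 670.90 + brokerage 491.70 + delivery 1608.18 + duty 1398.40 = 14184.07
Landed cost = invoice 68978.64 + 14184.07 = 83162.71

Total landed cost: USD 83162.71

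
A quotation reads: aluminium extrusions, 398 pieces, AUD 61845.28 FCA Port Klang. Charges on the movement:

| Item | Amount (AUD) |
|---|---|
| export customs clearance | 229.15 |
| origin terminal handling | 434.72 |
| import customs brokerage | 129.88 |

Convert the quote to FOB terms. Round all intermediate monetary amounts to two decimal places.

Not relevant to the conversion: export clearance — on the seller under both FCA and FOB; already in the FCA price and stays in the FOB price. brokerage — on the buyer under both terms; not part of either seller's price.
From FCA to FOB, the seller additionally bears: origin terminal.
FOB price = 61845.28 + 434.72 = 62280.00

FOB price: AUD 62280.00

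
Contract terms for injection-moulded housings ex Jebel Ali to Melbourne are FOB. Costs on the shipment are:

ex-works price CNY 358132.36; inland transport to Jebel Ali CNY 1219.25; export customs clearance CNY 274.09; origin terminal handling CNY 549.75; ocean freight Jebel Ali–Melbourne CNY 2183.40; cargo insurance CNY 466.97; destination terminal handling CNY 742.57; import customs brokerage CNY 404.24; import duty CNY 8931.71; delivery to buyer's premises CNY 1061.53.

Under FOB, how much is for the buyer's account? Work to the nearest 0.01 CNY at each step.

FOB: the seller bears costs until goods are on board at the origin port; the buyer bears freight, insurance and all costs thereafter.
Seller's account: goods 358132.36 + inland to port 1219.25 + export clearance 274.09 + origin terminal 549.75 = 360175.45
Buyer's account: freight 2183.40 + insurance 466.97 + destination terminal 742.57 + brokerage 404.24 + duty 8931.71 + delivery 1061.53 = 13790.42

Buyer's account: CNY 13790.42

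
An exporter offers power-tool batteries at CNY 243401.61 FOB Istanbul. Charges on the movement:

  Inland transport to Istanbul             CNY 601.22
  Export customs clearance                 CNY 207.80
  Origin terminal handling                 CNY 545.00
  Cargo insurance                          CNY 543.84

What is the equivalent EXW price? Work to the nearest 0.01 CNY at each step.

Not relevant to the conversion: insurance — on the buyer under both terms; not part of either seller's price.
From FOB to EXW, the seller no longer bears: inland to port, export clearance, origin terminal.
EXW price = 243401.61 − 601.22 − 207.80 − 545.00 = 242047.59

EXW price: CNY 242047.59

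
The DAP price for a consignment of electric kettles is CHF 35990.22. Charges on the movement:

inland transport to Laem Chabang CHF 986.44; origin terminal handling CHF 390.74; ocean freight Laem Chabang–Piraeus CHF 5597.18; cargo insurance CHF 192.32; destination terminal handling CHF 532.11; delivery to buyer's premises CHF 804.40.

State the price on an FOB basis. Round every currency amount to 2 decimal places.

Not relevant to the conversion: origin terminal, inland to port — on the seller under both DAP and FOB; already in the DAP price and stays in the FOB price.
From DAP to FOB, the seller no longer bears: freight, insurance, destination terminal, delivery.
FOB price = 35990.22 − 5597.18 − 192.32 − 532.11 − 804.40 = 28864.21

FOB price: CHF 28864.21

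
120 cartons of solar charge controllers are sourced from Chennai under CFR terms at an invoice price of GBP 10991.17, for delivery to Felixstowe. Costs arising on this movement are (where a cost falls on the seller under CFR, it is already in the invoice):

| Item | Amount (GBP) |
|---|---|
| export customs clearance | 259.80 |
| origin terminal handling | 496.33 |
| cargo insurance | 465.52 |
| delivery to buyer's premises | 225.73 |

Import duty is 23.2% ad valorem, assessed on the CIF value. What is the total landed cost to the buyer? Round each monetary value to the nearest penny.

CFR: the seller pays costs through ocean freight to the destination port, but not insurance.
Already in the invoice (seller's account under CFR): export clearance, origin terminal — exclude.
CIF value = CFR price + insurance = 10991.17 + 465.52 = 11456.69
Import duty = 11456.69 × 23.2% = 2657.95
Buyer bears: insurance 465.52 + delivery 225.73 + duty 2657.95 = 3349.20
Landed cost = invoice 10991.17 + 3349.20 = 14340.37

Total landed cost: GBP 14340.37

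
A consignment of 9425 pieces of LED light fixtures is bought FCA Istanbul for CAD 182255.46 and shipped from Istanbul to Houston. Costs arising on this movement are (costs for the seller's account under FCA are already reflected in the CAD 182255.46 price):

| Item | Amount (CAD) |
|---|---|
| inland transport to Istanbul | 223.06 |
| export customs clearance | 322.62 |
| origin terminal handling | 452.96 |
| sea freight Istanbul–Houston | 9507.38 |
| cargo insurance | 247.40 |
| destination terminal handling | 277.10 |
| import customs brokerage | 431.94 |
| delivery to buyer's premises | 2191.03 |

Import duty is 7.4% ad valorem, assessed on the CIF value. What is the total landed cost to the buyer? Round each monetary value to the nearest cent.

FCA: the seller delivers export-cleared goods to the carrier; the buyer bears costs from that point.
Already in the invoice (seller's account under FCA): inland to port, export clearance — exclude.
CIF value = FCA price + origin terminal + freight + insurance = 182255.46 + 452.96 + 9507.38 + 247.40 = 192463.20
Import duty = 192463.20 × 7.4% = 14242.28
Buyer bears: origin terminal 452.96 + freight 9507.38 + insurance 247.40 + destination terminal 277.10 + brokerage 431.94 + delivery 2191.03 + duty 14242.28 = 27350.09
Landed cost = invoice 182255.46 + 27350.09 = 209605.55

Total landed cost: CAD 209605.55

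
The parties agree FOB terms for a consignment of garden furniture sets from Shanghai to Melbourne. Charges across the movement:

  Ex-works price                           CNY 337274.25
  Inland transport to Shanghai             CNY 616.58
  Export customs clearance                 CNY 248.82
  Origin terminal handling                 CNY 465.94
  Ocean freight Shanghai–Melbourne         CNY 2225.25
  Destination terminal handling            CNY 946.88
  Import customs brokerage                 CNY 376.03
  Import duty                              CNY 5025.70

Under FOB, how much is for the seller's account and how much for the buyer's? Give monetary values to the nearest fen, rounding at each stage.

FOB: the seller bears costs until goods are on board at the origin port; the buyer bears freight, insurance and all costs thereafter.
Seller's account: goods 337274.25 + inland to port 616.58 + export clearance 248.82 + origin terminal 465.94 = 338605.59
Buyer's account: freight 2225.25 + destination terminal 946.88 + brokerage 376.03 + duty 5025.70 = 8573.86

Seller: CNY 338605.59; buyer: CNY 8573.86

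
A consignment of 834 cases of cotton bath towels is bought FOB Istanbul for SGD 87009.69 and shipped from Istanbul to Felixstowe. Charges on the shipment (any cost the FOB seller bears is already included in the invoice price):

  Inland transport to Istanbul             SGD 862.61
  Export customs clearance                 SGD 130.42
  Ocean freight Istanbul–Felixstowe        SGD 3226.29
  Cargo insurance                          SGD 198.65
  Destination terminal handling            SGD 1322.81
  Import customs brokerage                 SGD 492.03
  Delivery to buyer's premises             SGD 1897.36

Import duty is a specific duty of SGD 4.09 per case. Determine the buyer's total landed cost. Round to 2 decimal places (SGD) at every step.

FOB: the seller bears costs until goods are on board at the origin port; the buyer bears freight, insurance and all costs thereafter.
Already in the invoice (seller's account under FOB): inland to port, export clearance — exclude.
CIF value = FOB price + freight + insurance = 87009.69 + 3226.29 + 198.65 = 90434.63
Import duty = 834 × 4.09 = 3411.06
Buyer bears: freight 3226.29 + insurance 198.65 + destination terminal 1322.81 + brokerage 492.03 + delivery 1897.36 + duty 3411.06 = 10548.20
Landed cost = invoice 87009.69 + 10548.20 = 97557.89

Total landed cost: SGD 97557.89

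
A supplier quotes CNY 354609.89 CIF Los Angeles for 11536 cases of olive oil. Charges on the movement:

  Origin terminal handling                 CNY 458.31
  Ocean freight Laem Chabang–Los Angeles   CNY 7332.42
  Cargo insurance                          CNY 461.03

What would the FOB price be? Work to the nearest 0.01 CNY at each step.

FOB price: CNY 346816.44

Not relevant to the conversion: origin terminal — on the seller under both CIF and FOB; already in the CIF price and stays in the FOB price.
From CIF to FOB, the seller no longer bears: freight, insurance.
FOB price = 354609.89 − 7332.42 − 461.03 = 346816.44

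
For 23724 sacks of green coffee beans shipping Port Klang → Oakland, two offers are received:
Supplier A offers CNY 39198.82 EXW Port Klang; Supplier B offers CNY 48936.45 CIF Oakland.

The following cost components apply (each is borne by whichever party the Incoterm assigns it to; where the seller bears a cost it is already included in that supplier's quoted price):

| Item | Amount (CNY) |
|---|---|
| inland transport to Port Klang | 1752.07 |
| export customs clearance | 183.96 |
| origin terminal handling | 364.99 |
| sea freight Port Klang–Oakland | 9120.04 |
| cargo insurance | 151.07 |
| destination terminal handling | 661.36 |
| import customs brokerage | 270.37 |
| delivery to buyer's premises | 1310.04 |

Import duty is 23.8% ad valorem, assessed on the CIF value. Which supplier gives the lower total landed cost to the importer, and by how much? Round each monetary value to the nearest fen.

Supplier B is cheaper by CNY 2271.11

Supplier A (EXW):
CIF value = EXW price + inland to port + export clearance + origin terminal + freight + insurance = 39198.82 + 1752.07 + 183.96 + 364.99 + 9120.04 + 151.07 = 50770.95
Import duty = 50770.95 × 23.8% = 12083.49
Buyer bears (A): 1752.07 + 183.96 + 364.99 + 9120.04 + 151.07 + 661.36 + 270.37 + 1310.04 = 13813.90
Landed cost (A) = invoice 39198.82 + 13813.90 + duty 12083.49 = 65096.21
Supplier B (CIF):
The CIF price already equals the CIF value: 48936.45
Import duty = 48936.45 × 23.8% = 11646.88
Buyer bears (B): 661.36 + 270.37 + 1310.04 = 2241.77
Landed cost (B) = invoice 48936.45 + 2241.77 + duty 11646.88 = 62825.10
Difference = |65096.21 − 62825.10| = 2271.11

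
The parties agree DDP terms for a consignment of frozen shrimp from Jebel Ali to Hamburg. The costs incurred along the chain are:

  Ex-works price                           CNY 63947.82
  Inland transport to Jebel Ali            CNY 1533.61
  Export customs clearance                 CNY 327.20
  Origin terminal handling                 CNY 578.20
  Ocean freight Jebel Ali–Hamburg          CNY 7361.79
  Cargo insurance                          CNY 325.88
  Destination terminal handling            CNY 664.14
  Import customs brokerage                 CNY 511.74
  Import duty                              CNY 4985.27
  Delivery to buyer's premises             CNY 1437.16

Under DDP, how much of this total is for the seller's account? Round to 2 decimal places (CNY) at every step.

DDP: the seller bears all costs including import duty.
Seller's account: goods 63947.82 + inland to port 1533.61 + export clearance 327.20 + origin terminal 578.20 + freight 7361.79 + insurance 325.88 + destination terminal 664.14 + brokerage 511.74 + duty 4985.27 + delivery 1437.16 = 81672.81
Buyer's account: 0.00

Seller's account: CNY 81672.81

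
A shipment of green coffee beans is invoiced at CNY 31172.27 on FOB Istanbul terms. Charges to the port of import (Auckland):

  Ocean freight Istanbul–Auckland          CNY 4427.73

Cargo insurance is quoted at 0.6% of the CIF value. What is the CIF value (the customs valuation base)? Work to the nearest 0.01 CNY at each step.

CIF value: CNY 35814.89

Let C be the CIF value. C = FOB price + freight + 0.6% × C
C − 0.6% × C = 31172.27 + 4427.73
0.994 × C = 35600.00
C = 35600.00 / 0.994 = 35814.89
Insurance premium = 0.6% × 35814.89 = 214.89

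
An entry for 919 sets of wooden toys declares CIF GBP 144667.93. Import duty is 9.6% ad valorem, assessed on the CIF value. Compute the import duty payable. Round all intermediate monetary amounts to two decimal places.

Import duty = 144667.93 × 9.6% = 13888.12

Import duty: GBP 13888.12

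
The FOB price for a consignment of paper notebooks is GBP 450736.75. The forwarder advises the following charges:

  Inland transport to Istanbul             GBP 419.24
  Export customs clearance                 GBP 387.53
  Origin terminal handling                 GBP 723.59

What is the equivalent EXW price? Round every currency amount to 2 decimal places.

EXW price: GBP 449206.39

From FOB to EXW, the seller no longer bears: inland to port, export clearance, origin terminal.
EXW price = 450736.75 − 419.24 − 387.53 − 723.59 = 449206.39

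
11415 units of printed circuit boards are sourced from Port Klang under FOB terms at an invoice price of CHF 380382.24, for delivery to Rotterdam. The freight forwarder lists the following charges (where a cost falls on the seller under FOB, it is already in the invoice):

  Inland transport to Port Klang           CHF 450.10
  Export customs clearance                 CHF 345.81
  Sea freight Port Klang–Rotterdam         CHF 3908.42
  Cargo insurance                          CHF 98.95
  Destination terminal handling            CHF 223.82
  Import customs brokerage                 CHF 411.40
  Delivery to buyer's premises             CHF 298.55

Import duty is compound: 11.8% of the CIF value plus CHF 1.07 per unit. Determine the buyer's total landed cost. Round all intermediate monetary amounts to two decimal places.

FOB: the seller bears costs until goods are on board at the origin port; the buyer bears freight, insurance and all costs thereafter.
Already in the invoice (seller's account under FOB): inland to port, export clearance — exclude.
CIF value = FOB price + freight + insurance = 380382.24 + 3908.42 + 98.95 = 384389.61
Ad valorem component: 384389.61 × 11.8% = 45357.97
Specific component: 11415 × 1.07 = 12214.05
Import duty = 45357.97 + 12214.05 = 57572.02
Buyer bears: freight 3908.42 + insurance 98.95 + destination terminal 223.82 + brokerage 411.40 + delivery 298.55 + duty 57572.02 = 62513.16
Landed cost = invoice 380382.24 + 62513.16 = 442895.40

Total landed cost: CHF 442895.40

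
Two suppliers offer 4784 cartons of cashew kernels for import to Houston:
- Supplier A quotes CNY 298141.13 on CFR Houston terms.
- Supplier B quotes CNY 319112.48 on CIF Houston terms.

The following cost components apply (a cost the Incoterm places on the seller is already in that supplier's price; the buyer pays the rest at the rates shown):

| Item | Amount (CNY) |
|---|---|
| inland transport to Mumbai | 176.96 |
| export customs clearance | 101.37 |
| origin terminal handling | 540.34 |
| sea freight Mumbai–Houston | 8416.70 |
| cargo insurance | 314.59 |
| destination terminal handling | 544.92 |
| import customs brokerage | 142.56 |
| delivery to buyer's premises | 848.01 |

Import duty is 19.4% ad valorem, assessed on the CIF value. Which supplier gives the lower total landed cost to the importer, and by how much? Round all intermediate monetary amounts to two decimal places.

Supplier A (CFR):
CIF value = CFR price + insurance = 298141.13 + 314.59 = 298455.72
Import duty = 298455.72 × 19.4% = 57900.41
Buyer bears (A): 314.59 + 544.92 + 142.56 + 848.01 = 1850.08
Landed cost (A) = invoice 298141.13 + 1850.08 + duty 57900.41 = 357891.62
Supplier B (CIF):
The CIF price already equals the CIF value: 319112.48
Import duty = 319112.48 × 19.4% = 61907.82
Buyer bears (B): 544.92 + 142.56 + 848.01 = 1535.49
Landed cost (B) = invoice 319112.48 + 1535.49 + duty 61907.82 = 382555.79
Difference = |357891.62 − 382555.79| = 24664.17

Supplier A is cheaper by CNY 24664.17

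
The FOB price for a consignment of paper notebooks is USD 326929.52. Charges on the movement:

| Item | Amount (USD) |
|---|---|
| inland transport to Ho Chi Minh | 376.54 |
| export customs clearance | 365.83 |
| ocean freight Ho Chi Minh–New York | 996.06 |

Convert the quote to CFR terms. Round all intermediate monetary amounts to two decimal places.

Not relevant to the conversion: inland to port, export clearance — on the seller under both FOB and CFR; already in the FOB price and stays in the CFR price.
From FOB to CFR, the seller additionally bears: freight.
CFR price = 326929.52 + 996.06 = 327925.58

CFR price: USD 327925.58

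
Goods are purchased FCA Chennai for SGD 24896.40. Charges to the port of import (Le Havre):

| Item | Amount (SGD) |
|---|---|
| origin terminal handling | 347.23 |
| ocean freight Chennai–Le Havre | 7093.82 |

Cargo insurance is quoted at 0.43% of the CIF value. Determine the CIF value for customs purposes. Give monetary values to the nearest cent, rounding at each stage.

Let C be the CIF value. C = FCA price + pre-shipment costs + freight + 0.43% × C
C − 0.43% × C = 24896.40 + 347.23 + 7093.82
0.9957 × C = 32337.45
C = 32337.45 / 0.9957 = 32477.10
Insurance premium = 0.43% × 32477.10 = 139.65

CIF value: SGD 32477.10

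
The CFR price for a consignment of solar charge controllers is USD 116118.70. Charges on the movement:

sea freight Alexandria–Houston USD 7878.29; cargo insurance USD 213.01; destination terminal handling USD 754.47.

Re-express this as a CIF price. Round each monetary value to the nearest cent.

Not relevant to the conversion: freight — on the seller under both CFR and CIF; already in the CFR price and stays in the CIF price. destination terminal — on the buyer under both terms; not part of either seller's price.
From CFR to CIF, the seller additionally bears: insurance.
CIF price = 116118.70 + 213.01 = 116331.71

CIF price: USD 116331.71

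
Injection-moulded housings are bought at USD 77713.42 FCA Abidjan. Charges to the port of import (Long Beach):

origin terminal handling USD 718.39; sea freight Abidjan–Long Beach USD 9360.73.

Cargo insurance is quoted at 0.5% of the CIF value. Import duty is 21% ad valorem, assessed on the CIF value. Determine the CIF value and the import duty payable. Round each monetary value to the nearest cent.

CIF value: USD 88233.71; import duty: USD 18529.08

Let C be the CIF value. C = FCA price + pre-shipment costs + freight + 0.5% × C
C − 0.5% × C = 77713.42 + 718.39 + 9360.73
0.995 × C = 87792.54
C = 87792.54 / 0.995 = 88233.71
Insurance premium = 0.5% × 88233.71 = 441.17
Import duty = 88233.71 × 21% = 18529.08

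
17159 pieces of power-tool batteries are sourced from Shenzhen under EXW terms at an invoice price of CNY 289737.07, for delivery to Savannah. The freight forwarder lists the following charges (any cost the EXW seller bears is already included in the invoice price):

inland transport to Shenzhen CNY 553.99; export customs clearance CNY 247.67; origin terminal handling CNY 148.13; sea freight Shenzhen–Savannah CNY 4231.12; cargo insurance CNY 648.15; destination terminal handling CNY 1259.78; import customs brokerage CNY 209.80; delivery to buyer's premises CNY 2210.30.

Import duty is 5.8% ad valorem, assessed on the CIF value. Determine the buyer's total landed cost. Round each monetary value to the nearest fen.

Total landed cost: CNY 316388.85

EXW: the seller makes goods available at their premises; the buyer bears all onward costs.
CIF value = EXW price + inland to port + export clearance + origin terminal + freight + insurance = 289737.07 + 553.99 + 247.67 + 148.13 + 4231.12 + 648.15 = 295566.13
Import duty = 295566.13 × 5.8% = 17142.84
Buyer bears: inland to port 553.99 + export clearance 247.67 + origin terminal 148.13 + freight 4231.12 + insurance 648.15 + destination terminal 1259.78 + brokerage 209.80 + delivery 2210.30 + duty 17142.84 = 26651.78
Landed cost = invoice 289737.07 + 26651.78 = 316388.85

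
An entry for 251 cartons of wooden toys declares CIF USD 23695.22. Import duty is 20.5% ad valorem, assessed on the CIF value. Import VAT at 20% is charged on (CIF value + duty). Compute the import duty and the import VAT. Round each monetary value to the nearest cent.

Import duty = 23695.22 × 20.5% = 4857.52
VAT base = CIF + duty = 23695.22 + 4857.52 = 28552.74
Import VAT = 28552.74 × 20% = 5710.55

Import duty: USD 4857.52; import VAT: USD 5710.55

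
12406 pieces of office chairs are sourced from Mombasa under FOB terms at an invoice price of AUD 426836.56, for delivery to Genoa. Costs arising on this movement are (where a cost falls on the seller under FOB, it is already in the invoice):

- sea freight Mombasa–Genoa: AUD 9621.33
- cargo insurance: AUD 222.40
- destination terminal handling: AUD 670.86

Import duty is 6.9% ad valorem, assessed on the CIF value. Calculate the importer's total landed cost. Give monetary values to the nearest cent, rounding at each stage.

Total landed cost: AUD 467482.09

FOB: the seller bears costs until goods are on board at the origin port; the buyer bears freight, insurance and all costs thereafter.
CIF value = FOB price + freight + insurance = 426836.56 + 9621.33 + 222.40 = 436680.29
Import duty = 436680.29 × 6.9% = 30130.94
Buyer bears: freight 9621.33 + insurance 222.40 + destination terminal 670.86 + duty 30130.94 = 40645.53
Landed cost = invoice 426836.56 + 40645.53 = 467482.09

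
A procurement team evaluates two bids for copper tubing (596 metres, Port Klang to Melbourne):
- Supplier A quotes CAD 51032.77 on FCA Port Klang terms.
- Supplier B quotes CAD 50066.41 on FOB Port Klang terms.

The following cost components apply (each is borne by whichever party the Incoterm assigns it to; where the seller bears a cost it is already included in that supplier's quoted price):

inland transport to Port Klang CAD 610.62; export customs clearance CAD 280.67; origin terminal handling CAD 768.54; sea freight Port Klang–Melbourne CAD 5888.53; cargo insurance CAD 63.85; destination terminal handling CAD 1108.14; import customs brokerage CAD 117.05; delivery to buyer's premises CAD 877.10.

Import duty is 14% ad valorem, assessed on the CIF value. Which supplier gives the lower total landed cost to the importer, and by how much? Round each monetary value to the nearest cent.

Supplier B is cheaper by CAD 1977.79

Supplier A (FCA):
CIF value = FCA price + origin terminal + freight + insurance = 51032.77 + 768.54 + 5888.53 + 63.85 = 57753.69
Import duty = 57753.69 × 14% = 8085.52
Buyer bears (A): 768.54 + 5888.53 + 63.85 + 1108.14 + 117.05 + 877.10 = 8823.21
Landed cost (A) = invoice 51032.77 + 8823.21 + duty 8085.52 = 67941.50
Supplier B (FOB):
CIF value = FOB price + freight + insurance = 50066.41 + 5888.53 + 63.85 = 56018.79
Import duty = 56018.79 × 14% = 7842.63
Buyer bears (B): 5888.53 + 63.85 + 1108.14 + 117.05 + 877.10 = 8054.67
Landed cost (B) = invoice 50066.41 + 8054.67 + duty 7842.63 = 65963.71
Difference = |67941.50 − 65963.71| = 1977.79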